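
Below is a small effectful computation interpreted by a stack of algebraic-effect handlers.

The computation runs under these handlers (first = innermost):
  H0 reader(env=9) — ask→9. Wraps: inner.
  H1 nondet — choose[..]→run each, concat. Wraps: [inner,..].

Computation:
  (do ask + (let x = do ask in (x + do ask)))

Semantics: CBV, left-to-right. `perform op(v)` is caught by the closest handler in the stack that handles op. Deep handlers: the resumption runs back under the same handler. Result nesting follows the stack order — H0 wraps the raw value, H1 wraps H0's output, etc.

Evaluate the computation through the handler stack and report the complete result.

Step-by-step:
ask @ H0 ⇒ 9
ask @ H0 ⇒ 9
ask @ H0 ⇒ 9
H0 returns 27
H1 returns [27]
= [27]

Answer: [27]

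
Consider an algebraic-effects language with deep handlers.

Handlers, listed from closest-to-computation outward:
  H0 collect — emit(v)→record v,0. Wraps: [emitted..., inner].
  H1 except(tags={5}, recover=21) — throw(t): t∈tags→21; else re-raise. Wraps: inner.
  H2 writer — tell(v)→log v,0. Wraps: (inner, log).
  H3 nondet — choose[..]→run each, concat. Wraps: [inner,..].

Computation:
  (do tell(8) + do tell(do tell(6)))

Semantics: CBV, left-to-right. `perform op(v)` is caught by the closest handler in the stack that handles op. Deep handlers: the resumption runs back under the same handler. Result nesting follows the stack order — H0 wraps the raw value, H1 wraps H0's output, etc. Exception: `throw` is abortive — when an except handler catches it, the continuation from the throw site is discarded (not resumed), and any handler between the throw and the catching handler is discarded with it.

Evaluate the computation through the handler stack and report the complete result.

Evaluation trace:
tell(8) @ H2 ⇒ log+=8
tell(6) @ H2 ⇒ log+=6
tell(0) @ H2 ⇒ log+=0
H0 returns [0]
H1 returns [0]
H2 returns ([0], (8, 6, 0))
H3 returns [([0], (8, 6, 0))]
= [([0], (8, 6, 0))]

Answer: [([0], (8, 6, 0))]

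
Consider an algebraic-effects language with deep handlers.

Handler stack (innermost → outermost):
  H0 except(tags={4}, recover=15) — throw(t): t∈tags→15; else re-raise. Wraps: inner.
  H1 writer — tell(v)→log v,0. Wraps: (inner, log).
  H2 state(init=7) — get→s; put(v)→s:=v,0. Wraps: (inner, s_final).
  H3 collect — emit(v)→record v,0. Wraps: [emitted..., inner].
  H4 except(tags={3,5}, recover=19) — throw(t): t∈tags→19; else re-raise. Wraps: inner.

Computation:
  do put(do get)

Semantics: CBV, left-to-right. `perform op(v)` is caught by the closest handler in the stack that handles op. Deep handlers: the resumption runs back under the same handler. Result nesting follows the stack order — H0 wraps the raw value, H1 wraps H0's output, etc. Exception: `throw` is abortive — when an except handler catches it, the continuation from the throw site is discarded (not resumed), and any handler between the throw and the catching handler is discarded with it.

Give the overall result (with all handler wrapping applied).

Answer: [((0, ()), 7)]

Evaluation trace:
get @ H2 ⇒ 7
put(7) @ H2 ⇒ s:=7
H0 returns 0
H1 returns (0, ())
H2 returns ((0, ()), 7)
H3 returns [((0, ()), 7)]
H4 returns [((0, ()), 7)]
= [((0, ()), 7)]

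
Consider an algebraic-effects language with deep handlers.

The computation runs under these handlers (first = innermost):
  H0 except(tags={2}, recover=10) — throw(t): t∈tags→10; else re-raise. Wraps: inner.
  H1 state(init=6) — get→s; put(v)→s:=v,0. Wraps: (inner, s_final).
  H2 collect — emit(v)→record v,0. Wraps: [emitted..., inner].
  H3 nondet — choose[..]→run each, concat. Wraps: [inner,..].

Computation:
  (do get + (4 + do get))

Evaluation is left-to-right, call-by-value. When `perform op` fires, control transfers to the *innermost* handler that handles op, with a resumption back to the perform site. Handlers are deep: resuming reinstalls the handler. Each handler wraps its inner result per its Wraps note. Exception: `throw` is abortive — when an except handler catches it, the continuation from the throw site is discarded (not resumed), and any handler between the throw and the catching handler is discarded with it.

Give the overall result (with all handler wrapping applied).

Step-by-step:
get @ H1 ⇒ 6
get @ H1 ⇒ 6
H0 returns 16
H1 returns (16, 6)
H2 returns [(16, 6)]
H3 returns [[(16, 6)]]
= [[(16, 6)]]

Answer: [[(16, 6)]]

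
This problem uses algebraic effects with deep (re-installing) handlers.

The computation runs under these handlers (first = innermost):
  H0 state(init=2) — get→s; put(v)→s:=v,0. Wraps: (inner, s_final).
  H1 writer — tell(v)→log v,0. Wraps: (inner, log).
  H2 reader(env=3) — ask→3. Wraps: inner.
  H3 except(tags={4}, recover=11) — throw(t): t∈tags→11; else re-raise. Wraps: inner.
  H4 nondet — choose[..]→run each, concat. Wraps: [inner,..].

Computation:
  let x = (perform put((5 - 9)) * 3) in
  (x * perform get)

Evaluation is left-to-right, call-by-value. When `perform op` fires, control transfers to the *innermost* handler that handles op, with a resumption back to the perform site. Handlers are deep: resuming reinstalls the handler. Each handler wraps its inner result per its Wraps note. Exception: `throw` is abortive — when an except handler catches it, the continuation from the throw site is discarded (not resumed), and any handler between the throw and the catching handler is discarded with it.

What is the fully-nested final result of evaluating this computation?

Step-by-step:
put(-4) @ H0 ⇒ s:=-4
get @ H0 ⇒ -4
H0 returns (0, -4)
H1 returns ((0, -4), ())
H2 returns ((0, -4), ())
H3 returns ((0, -4), ())
H4 returns [((0, -4), ())]
= [((0, -4), ())]

Answer: [((0, -4), ())]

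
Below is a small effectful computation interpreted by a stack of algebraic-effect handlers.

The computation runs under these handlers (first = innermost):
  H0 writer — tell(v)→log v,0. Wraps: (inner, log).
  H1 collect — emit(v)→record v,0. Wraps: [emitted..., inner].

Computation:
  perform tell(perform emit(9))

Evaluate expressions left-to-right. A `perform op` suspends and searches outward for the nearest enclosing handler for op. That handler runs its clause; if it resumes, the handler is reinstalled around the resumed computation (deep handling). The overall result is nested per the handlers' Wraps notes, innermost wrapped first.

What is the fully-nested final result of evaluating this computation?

Answer: [9, (0, (0))]

Step-by-step:
emit(9) @ H1 ⇒ out+=9
tell(0) @ H0 ⇒ log+=0
H0 returns (0, (0))
H1 returns [9, (0, (0))]
= [9, (0, (0))]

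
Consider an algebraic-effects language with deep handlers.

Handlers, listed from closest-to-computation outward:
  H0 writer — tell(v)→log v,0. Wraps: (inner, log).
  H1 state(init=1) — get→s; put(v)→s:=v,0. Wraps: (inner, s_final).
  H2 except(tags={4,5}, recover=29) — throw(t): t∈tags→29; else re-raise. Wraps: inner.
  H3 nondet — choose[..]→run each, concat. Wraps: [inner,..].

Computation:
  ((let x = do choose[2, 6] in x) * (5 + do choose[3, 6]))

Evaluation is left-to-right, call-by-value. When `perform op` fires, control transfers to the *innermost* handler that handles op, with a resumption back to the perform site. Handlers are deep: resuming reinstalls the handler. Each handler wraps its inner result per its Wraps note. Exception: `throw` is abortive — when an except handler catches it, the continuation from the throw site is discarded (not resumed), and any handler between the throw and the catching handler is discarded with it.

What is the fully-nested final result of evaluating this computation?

Working:
choose[2, 6] @ H3
  branch[0] choose=2:
    choose[3, 6] @ H3
      branch[0] choose=3:
        H0 returns (16, ())
        H1 returns ((16, ()), 1)
        H2 returns ((16, ()), 1)
        H3 returns [((16, ()), 1)]
      branch[1] choose=6:
        H0 returns (22, ())
        H1 returns ((22, ()), 1)
        H2 returns ((22, ()), 1)
        H3 returns [((22, ()), 1)]
  branch[1] choose=6:
    choose[3, 6] @ H3
      branch[0] choose=3:
        H0 returns (48, ())
        H1 returns ((48, ()), 1)
        H2 returns ((48, ()), 1)
        H3 returns [((48, ()), 1)]
      branch[1] choose=6:
        H0 returns (66, ())
        H1 returns ((66, ()), 1)
        H2 returns ((66, ()), 1)
        H3 returns [((66, ()), 1)]
= [((16, ()), 1), ((22, ()), 1), ((48, ()), 1), ((66, ()), 1)]

Answer: [((16, ()), 1), ((22, ()), 1), ((48, ()), 1), ((66, ()), 1)]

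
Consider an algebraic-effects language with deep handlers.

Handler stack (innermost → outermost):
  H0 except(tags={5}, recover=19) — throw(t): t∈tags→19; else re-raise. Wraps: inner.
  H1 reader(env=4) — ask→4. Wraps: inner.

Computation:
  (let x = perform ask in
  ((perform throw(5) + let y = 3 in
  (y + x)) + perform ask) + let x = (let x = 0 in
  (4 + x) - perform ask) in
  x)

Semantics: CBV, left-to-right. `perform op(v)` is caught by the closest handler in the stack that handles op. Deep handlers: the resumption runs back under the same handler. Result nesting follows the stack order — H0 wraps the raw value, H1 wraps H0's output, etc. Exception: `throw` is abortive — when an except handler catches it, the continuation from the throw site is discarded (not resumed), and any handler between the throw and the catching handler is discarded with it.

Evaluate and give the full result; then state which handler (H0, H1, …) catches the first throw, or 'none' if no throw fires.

Answer: 19 ; first throw caught by: H0

Working:
ask @ H1 ⇒ 4
throw(5) @ H0 caught ⇒ 19
H1 returns 19
= 19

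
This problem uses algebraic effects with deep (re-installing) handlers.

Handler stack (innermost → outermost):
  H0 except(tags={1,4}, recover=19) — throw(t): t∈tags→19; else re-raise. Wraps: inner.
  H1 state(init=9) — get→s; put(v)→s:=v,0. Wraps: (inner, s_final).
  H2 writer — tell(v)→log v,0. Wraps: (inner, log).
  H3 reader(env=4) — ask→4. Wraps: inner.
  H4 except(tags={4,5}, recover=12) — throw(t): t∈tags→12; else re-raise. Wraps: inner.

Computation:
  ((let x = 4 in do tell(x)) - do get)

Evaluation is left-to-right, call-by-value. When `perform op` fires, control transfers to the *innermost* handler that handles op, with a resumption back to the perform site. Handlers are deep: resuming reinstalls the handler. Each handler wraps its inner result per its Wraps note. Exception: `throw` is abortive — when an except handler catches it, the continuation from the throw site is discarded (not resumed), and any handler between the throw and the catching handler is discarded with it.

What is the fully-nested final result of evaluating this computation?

Answer: ((-9, 9), (4))

Evaluation trace:
tell(4) @ H2 ⇒ log+=4
get @ H1 ⇒ 9
H0 returns -9
H1 returns (-9, 9)
H2 returns ((-9, 9), (4))
H3 returns ((-9, 9), (4))
H4 returns ((-9, 9), (4))
= ((-9, 9), (4))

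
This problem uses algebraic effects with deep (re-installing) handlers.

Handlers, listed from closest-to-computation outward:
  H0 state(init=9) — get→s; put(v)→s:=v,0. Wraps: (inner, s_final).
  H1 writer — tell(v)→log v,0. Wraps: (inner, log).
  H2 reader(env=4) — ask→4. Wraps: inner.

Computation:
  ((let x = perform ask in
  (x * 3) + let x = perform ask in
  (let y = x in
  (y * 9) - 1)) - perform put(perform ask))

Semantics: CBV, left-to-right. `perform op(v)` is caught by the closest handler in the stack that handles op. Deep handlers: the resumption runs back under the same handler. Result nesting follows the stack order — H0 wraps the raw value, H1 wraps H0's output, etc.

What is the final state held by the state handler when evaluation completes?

Working:
ask @ H2 ⇒ 4
ask @ H2 ⇒ 4
ask @ H2 ⇒ 4
put(4) @ H0 ⇒ s:=4
H0 returns (47, 4)
H1 returns ((47, 4), ())
H2 returns ((47, 4), ())
= ((47, 4), ())

Answer: 4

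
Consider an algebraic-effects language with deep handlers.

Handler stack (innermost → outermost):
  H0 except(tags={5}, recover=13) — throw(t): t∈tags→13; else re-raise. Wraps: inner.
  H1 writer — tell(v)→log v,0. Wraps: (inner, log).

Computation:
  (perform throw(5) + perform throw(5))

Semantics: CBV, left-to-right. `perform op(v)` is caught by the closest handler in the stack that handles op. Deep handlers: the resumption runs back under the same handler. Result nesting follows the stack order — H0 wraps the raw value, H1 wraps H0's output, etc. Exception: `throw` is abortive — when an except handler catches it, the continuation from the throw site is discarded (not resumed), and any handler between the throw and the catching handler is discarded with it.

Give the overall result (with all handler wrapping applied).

Answer: (13, ())

Evaluation trace:
throw(5) @ H0 caught ⇒ 13
H1 returns (13, ())
= (13, ())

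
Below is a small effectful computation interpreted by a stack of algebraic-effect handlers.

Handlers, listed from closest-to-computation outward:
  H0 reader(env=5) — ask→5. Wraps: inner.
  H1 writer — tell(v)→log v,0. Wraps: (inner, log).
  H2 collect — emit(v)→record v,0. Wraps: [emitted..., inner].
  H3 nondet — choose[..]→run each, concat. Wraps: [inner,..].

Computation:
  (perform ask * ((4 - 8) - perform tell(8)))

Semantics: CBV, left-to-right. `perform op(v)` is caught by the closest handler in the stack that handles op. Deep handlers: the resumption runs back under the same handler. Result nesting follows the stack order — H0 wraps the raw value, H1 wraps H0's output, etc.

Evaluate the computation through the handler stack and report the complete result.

Evaluation trace:
ask @ H0 ⇒ 5
tell(8) @ H1 ⇒ log+=8
H0 returns -20
H1 returns (-20, (8))
H2 returns [(-20, (8))]
H3 returns [[(-20, (8))]]
= [[(-20, (8))]]

Answer: [[(-20, (8))]]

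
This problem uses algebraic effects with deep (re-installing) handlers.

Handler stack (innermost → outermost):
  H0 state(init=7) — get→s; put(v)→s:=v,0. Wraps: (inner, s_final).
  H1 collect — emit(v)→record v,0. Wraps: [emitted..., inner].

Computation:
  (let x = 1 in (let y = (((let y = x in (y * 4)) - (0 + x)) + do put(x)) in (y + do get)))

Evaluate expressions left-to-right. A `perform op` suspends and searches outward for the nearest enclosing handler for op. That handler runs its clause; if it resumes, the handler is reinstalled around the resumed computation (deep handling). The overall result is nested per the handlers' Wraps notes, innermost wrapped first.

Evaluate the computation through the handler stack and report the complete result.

Answer: [(4, 1)]

Working:
put(1) @ H0 ⇒ s:=1
get @ H0 ⇒ 1
H0 returns (4, 1)
H1 returns [(4, 1)]
= [(4, 1)]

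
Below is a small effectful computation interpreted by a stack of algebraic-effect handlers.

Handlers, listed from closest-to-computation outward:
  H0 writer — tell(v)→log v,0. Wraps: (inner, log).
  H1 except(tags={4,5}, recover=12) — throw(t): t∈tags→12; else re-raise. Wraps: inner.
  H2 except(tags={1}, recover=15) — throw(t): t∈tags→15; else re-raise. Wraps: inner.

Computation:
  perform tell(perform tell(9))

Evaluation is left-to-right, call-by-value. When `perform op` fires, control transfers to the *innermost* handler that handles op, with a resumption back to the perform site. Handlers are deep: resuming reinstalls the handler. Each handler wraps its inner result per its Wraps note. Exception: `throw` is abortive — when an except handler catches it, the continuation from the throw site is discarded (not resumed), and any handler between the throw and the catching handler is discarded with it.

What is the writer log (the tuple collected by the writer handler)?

Evaluation trace:
tell(9) @ H0 ⇒ log+=9
tell(0) @ H0 ⇒ log+=0
H0 returns (0, (9, 0))
H1 returns (0, (9, 0))
H2 returns (0, (9, 0))
= (0, (9, 0))

Answer: (9, 0)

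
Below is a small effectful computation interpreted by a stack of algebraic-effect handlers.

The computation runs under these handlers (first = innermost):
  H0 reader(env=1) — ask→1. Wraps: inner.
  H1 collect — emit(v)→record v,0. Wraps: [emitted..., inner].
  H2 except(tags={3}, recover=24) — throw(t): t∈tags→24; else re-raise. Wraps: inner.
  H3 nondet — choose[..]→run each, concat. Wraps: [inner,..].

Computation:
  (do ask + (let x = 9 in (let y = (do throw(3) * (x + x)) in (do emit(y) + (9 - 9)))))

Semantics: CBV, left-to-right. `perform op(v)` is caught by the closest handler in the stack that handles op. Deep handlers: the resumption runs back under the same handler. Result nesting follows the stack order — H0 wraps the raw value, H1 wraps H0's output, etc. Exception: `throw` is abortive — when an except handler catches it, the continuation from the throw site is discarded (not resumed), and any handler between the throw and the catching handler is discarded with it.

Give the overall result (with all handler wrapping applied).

Answer: [24]

Evaluation trace:
ask @ H0 ⇒ 1
throw(3) @ H2 caught ⇒ 24
H3 returns [24]
= [24]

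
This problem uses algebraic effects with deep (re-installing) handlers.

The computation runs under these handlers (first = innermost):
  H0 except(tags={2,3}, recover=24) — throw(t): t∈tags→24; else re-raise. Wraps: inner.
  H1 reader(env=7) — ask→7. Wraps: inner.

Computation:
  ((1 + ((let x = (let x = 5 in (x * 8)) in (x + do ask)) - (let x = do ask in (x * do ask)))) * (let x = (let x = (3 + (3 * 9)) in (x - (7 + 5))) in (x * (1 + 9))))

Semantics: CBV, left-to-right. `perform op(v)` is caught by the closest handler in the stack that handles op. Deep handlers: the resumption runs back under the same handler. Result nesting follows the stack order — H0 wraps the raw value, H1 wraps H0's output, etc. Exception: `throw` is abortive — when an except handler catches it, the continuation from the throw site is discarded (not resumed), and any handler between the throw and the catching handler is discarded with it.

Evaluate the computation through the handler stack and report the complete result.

Step-by-step:
ask @ H1 ⇒ 7
ask @ H1 ⇒ 7
ask @ H1 ⇒ 7
H0 returns -180
H1 returns -180
= -180

Answer: -180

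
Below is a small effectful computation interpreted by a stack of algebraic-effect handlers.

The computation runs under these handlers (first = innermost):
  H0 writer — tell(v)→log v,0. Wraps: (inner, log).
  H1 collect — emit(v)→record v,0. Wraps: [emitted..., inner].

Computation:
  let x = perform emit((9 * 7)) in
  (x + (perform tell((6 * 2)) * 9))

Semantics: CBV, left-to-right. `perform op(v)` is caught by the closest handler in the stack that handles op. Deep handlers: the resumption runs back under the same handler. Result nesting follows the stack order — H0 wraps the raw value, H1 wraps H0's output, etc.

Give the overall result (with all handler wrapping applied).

Working:
emit(63) @ H1 ⇒ out+=63
tell(12) @ H0 ⇒ log+=12
H0 returns (0, (12))
H1 returns [63, (0, (12))]
= [63, (0, (12))]

Answer: [63, (0, (12))]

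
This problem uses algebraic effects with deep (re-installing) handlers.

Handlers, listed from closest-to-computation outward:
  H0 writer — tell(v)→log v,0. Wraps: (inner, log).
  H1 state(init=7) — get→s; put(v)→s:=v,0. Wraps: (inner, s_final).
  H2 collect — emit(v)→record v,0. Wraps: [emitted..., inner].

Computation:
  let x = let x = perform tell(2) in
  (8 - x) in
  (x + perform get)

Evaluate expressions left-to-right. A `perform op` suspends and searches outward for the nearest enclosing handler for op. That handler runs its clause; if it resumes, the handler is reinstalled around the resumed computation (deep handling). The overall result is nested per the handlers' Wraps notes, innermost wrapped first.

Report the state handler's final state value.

Answer: 7

Working:
tell(2) @ H0 ⇒ log+=2
get @ H1 ⇒ 7
H0 returns (15, (2))
H1 returns ((15, (2)), 7)
H2 returns [((15, (2)), 7)]
= [((15, (2)), 7)]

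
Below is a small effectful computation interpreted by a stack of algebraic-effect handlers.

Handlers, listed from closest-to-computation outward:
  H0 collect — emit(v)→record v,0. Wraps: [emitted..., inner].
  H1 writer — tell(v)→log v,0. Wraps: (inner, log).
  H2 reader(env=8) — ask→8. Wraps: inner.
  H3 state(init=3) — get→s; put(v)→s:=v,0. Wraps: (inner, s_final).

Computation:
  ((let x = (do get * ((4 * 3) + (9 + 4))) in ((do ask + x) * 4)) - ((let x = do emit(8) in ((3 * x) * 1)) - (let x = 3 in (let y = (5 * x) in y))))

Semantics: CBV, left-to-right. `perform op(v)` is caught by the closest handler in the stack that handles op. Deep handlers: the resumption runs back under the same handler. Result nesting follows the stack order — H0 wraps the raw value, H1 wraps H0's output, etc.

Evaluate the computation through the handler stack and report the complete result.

Answer: (([8, 347], ()), 3)

Working:
get @ H3 ⇒ 3
ask @ H2 ⇒ 8
emit(8) @ H0 ⇒ out+=8
H0 returns [8, 347]
H1 returns ([8, 347], ())
H2 returns ([8, 347], ())
H3 returns (([8, 347], ()), 3)
= (([8, 347], ()), 3)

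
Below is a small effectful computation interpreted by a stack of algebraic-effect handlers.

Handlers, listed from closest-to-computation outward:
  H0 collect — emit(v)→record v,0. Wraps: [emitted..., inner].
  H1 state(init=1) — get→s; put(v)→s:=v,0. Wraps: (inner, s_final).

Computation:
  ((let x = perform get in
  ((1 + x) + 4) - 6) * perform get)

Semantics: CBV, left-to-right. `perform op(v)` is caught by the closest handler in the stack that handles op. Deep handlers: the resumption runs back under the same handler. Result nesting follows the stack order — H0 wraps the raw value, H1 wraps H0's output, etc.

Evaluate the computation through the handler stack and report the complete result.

Step-by-step:
get @ H1 ⇒ 1
get @ H1 ⇒ 1
H0 returns [0]
H1 returns ([0], 1)
= ([0], 1)

Answer: ([0], 1)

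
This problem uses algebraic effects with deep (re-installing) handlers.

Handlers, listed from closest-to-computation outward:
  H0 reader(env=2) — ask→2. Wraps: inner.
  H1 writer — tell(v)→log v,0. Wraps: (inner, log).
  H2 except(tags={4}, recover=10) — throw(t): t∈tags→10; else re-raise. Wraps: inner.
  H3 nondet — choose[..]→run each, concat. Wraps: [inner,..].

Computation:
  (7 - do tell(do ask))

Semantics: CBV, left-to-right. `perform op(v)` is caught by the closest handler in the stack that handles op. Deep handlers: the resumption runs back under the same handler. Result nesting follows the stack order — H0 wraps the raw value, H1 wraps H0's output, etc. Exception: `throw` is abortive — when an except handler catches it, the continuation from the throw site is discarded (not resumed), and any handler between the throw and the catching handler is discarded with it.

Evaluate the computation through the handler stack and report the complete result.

Working:
ask @ H0 ⇒ 2
tell(2) @ H1 ⇒ log+=2
H0 returns 7
H1 returns (7, (2))
H2 returns (7, (2))
H3 returns [(7, (2))]
= [(7, (2))]

Answer: [(7, (2))]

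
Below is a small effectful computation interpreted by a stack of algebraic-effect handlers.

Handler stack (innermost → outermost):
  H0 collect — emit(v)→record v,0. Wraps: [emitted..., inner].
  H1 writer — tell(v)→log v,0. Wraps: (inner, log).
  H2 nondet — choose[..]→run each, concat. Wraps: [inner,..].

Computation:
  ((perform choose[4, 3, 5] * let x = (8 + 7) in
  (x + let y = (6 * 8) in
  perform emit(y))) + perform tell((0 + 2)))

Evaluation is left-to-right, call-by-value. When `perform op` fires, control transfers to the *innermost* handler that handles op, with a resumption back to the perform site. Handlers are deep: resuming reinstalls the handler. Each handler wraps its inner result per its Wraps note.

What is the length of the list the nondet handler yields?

Working:
choose[4, 3, 5] @ H2
  branch[0] choose=4:
    emit(48) @ H0 ⇒ out+=48
    tell(2) @ H1 ⇒ log+=2
    H0 returns [48, 60]
    H1 returns ([48, 60], (2))
    H2 returns [([48, 60], (2))]
  branch[1] choose=3:
    emit(48) @ H0 ⇒ out+=48
    tell(2) @ H1 ⇒ log+=2
    H0 returns [48, 45]
    H1 returns ([48, 45], (2))
    H2 returns [([48, 45], (2))]
  branch[2] choose=5:
    emit(48) @ H0 ⇒ out+=48
    tell(2) @ H1 ⇒ log+=2
    H0 returns [48, 75]
    H1 returns ([48, 75], (2))
    H2 returns [([48, 75], (2))]
= [([48, 60], (2)), ([48, 45], (2)), ([48, 75], (2))]

Answer: 3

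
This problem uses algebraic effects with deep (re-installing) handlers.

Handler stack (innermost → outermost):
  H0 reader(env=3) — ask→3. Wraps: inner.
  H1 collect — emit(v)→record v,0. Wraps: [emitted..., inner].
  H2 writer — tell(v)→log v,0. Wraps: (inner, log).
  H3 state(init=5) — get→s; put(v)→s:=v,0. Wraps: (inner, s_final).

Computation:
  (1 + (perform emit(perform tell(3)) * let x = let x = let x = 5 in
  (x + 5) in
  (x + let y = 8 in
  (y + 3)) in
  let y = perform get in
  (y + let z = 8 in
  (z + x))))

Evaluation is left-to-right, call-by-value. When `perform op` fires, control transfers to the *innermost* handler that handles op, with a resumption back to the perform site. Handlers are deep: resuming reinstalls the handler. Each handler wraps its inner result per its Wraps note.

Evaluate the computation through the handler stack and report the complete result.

Step-by-step:
tell(3) @ H2 ⇒ log+=3
emit(0) @ H1 ⇒ out+=0
get @ H3 ⇒ 5
H0 returns 1
H1 returns [0, 1]
H2 returns ([0, 1], (3))
H3 returns (([0, 1], (3)), 5)
= (([0, 1], (3)), 5)

Answer: (([0, 1], (3)), 5)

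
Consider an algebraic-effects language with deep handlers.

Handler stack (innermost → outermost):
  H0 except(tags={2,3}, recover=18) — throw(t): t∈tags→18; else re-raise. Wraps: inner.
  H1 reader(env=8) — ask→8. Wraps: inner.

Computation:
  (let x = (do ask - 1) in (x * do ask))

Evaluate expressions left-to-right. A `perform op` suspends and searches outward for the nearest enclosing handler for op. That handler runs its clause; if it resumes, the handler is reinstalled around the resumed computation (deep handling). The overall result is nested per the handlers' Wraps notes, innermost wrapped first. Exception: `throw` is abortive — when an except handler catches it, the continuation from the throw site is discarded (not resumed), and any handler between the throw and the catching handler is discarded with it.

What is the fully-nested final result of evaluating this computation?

Step-by-step:
ask @ H1 ⇒ 8
ask @ H1 ⇒ 8
H0 returns 56
H1 returns 56
= 56

Answer: 56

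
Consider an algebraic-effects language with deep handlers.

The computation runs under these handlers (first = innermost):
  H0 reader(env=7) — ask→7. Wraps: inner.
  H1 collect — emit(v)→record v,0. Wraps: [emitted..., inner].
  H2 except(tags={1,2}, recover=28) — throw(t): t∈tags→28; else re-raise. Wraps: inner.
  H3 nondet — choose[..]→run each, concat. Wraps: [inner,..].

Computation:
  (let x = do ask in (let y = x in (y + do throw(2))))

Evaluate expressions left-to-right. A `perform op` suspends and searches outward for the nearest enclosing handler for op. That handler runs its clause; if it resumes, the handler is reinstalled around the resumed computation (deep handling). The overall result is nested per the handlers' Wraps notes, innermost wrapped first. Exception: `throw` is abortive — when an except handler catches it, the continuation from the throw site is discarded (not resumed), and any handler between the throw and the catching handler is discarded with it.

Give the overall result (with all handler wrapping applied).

Answer: [28]

Evaluation trace:
ask @ H0 ⇒ 7
throw(2) @ H2 caught ⇒ 28
H3 returns [28]
= [28]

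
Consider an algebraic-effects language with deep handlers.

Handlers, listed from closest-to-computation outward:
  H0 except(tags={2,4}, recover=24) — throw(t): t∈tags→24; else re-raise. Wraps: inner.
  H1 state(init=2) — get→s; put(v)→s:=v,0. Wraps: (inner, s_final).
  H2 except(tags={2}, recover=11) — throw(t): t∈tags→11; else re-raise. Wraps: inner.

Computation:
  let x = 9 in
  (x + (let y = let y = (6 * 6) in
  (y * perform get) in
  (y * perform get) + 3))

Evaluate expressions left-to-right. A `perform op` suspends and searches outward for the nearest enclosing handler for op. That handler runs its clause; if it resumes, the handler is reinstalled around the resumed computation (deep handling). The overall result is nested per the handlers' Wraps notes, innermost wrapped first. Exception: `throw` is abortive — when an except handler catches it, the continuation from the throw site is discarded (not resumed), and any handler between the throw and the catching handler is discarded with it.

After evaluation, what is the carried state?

Step-by-step:
get @ H1 ⇒ 2
get @ H1 ⇒ 2
H0 returns 156
H1 returns (156, 2)
H2 returns (156, 2)
= (156, 2)

Answer: 2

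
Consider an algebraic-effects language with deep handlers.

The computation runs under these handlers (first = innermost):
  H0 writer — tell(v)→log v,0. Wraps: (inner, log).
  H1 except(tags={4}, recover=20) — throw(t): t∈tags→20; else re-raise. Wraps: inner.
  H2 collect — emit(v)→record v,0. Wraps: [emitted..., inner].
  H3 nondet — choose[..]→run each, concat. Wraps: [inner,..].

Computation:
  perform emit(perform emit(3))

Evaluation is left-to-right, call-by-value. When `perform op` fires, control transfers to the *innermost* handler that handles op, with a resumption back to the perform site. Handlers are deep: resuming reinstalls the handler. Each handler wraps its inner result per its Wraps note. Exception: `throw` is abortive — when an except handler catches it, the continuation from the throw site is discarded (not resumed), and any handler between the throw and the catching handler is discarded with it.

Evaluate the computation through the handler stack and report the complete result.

Working:
emit(3) @ H2 ⇒ out+=3
emit(0) @ H2 ⇒ out+=0
H0 returns (0, ())
H1 returns (0, ())
H2 returns [3, 0, (0, ())]
H3 returns [[3, 0, (0, ())]]
= [[3, 0, (0, ())]]

Answer: [[3, 0, (0, ())]]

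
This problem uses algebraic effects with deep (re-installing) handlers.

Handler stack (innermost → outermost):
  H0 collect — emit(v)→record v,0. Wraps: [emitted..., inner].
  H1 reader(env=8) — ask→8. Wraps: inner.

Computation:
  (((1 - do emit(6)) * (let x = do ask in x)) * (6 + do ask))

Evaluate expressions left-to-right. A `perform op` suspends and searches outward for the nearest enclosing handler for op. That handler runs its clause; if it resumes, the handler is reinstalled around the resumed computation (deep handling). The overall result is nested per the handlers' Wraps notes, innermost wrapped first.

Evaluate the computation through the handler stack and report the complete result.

Answer: [6, 112]

Step-by-step:
emit(6) @ H0 ⇒ out+=6
ask @ H1 ⇒ 8
ask @ H1 ⇒ 8
H0 returns [6, 112]
H1 returns [6, 112]
= [6, 112]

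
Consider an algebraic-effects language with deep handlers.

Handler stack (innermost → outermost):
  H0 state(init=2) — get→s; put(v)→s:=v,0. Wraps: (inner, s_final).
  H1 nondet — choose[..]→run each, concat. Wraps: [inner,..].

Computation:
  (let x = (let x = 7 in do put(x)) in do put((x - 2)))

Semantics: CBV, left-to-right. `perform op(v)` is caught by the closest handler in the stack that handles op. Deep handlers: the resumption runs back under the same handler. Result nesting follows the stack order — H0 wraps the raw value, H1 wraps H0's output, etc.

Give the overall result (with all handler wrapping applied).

Answer: [(0, -2)]

Working:
put(7) @ H0 ⇒ s:=7
put(-2) @ H0 ⇒ s:=-2
H0 returns (0, -2)
H1 returns [(0, -2)]
= [(0, -2)]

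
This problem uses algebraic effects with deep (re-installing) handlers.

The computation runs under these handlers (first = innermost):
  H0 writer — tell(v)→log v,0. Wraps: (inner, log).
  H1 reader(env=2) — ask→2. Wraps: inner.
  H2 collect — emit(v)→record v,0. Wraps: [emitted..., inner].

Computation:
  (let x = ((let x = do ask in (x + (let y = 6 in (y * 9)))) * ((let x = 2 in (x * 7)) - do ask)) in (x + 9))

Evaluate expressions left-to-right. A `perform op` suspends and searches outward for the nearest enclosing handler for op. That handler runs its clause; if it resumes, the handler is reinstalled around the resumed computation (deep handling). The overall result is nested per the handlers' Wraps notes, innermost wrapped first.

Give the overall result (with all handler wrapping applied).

Answer: [(681, ())]

Step-by-step:
ask @ H1 ⇒ 2
ask @ H1 ⇒ 2
H0 returns (681, ())
H1 returns (681, ())
H2 returns [(681, ())]
= [(681, ())]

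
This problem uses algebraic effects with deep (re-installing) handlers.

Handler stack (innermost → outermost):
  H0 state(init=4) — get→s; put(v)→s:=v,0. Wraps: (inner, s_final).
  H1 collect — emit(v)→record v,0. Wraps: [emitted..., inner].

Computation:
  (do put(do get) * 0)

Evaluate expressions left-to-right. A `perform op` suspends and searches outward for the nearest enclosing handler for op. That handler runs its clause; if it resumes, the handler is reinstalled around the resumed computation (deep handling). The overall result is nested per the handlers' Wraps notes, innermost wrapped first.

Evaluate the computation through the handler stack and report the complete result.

Answer: [(0, 4)]

Evaluation trace:
get @ H0 ⇒ 4
put(4) @ H0 ⇒ s:=4
H0 returns (0, 4)
H1 returns [(0, 4)]
= [(0, 4)]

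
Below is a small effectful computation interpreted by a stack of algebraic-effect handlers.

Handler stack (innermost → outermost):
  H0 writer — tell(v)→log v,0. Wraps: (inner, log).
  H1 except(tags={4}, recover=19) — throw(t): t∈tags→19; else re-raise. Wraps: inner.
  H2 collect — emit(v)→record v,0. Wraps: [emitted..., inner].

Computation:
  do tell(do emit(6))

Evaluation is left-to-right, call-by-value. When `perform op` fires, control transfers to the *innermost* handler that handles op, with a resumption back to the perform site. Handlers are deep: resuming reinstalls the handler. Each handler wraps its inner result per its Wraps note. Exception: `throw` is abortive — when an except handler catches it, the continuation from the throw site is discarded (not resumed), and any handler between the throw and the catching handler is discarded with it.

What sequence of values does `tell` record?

Answer: (0)

Step-by-step:
emit(6) @ H2 ⇒ out+=6
tell(0) @ H0 ⇒ log+=0
H0 returns (0, (0))
H1 returns (0, (0))
H2 returns [6, (0, (0))]
= [6, (0, (0))]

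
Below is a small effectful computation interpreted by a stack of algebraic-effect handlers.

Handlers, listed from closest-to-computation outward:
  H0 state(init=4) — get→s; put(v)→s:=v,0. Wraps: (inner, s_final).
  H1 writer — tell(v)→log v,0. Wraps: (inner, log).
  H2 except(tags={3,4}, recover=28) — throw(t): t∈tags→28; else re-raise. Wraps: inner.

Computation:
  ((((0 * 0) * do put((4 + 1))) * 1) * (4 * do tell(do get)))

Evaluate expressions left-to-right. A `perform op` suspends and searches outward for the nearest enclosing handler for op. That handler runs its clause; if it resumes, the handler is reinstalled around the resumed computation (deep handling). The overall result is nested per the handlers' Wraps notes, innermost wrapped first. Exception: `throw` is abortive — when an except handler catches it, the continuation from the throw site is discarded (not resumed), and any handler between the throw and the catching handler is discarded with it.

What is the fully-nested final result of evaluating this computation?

Answer: ((0, 5), (5))

Evaluation trace:
put(5) @ H0 ⇒ s:=5
get @ H0 ⇒ 5
tell(5) @ H1 ⇒ log+=5
H0 returns (0, 5)
H1 returns ((0, 5), (5))
H2 returns ((0, 5), (5))
= ((0, 5), (5))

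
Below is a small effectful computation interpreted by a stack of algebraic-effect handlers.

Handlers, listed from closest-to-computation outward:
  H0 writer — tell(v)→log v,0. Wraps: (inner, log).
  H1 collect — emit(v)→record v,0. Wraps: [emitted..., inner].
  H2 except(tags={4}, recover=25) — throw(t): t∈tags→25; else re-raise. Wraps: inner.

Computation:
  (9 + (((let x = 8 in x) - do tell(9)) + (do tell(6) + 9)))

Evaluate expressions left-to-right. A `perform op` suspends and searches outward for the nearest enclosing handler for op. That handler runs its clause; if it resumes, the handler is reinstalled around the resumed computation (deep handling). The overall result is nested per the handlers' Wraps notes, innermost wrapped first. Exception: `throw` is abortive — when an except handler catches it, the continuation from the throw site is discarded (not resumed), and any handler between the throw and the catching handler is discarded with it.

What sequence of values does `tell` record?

Step-by-step:
tell(9) @ H0 ⇒ log+=9
tell(6) @ H0 ⇒ log+=6
H0 returns (26, (9, 6))
H1 returns [(26, (9, 6))]
H2 returns [(26, (9, 6))]
= [(26, (9, 6))]

Answer: (9, 6)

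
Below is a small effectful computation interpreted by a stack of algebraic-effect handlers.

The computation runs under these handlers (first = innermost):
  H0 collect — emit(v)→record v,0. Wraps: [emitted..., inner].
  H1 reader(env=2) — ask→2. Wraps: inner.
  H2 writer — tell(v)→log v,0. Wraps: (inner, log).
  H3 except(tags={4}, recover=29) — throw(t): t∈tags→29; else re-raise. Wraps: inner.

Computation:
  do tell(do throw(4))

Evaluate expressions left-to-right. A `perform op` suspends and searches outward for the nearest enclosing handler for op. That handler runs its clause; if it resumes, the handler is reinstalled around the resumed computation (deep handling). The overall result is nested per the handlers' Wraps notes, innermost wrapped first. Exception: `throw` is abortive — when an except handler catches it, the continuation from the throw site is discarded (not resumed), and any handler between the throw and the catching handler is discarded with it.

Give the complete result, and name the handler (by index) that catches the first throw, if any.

Working:
throw(4) @ H3 caught ⇒ 29
= 29

Answer: 29 ; first throw caught by: H3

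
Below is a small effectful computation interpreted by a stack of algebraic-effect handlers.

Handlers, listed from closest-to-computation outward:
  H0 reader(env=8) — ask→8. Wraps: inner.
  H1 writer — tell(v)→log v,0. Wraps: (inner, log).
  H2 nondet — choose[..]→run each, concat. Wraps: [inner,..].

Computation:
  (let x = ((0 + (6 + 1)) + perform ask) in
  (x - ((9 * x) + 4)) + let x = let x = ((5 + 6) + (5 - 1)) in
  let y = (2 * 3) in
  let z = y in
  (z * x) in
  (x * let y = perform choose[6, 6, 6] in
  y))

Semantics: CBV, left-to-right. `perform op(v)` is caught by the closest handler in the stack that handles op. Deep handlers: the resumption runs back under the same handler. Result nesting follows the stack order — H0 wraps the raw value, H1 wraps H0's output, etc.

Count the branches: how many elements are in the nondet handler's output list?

Working:
ask @ H0 ⇒ 8
choose[6, 6, 6] @ H2
  branch[0] choose=6:
    H0 returns 416
    H1 returns (416, ())
    H2 returns [(416, ())]
  branch[1] choose=6:
    H0 returns 416
    H1 returns (416, ())
    H2 returns [(416, ())]
  branch[2] choose=6:
    H0 returns 416
    H1 returns (416, ())
    H2 returns [(416, ())]
= [(416, ()), (416, ()), (416, ())]

Answer: 3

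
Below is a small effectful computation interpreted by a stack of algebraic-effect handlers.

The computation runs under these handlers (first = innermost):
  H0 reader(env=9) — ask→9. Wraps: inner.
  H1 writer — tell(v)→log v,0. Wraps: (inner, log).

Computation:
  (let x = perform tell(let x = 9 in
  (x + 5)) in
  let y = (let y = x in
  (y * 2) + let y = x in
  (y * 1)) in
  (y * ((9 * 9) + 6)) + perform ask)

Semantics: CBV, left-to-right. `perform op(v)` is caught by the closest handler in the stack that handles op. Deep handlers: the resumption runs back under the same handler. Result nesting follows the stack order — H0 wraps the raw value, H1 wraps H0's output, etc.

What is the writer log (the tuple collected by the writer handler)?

Evaluation trace:
tell(14) @ H1 ⇒ log+=14
ask @ H0 ⇒ 9
H0 returns 9
H1 returns (9, (14))
= (9, (14))

Answer: (14)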